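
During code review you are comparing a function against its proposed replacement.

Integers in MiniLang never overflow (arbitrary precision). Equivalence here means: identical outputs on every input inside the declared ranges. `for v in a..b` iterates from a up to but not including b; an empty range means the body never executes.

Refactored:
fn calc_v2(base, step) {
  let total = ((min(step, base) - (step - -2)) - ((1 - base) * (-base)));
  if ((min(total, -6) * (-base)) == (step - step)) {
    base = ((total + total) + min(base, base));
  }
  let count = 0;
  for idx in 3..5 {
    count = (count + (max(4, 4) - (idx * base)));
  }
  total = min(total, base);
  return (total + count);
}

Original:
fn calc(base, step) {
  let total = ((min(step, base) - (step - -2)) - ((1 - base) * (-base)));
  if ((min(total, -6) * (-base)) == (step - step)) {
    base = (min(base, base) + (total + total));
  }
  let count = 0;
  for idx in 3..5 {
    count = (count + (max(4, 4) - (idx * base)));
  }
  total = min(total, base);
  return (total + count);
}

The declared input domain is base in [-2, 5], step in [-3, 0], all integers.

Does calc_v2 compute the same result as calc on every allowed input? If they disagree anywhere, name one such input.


Differences: same computation, different form — yet all 32 inputs agree.
verdict: equivalent


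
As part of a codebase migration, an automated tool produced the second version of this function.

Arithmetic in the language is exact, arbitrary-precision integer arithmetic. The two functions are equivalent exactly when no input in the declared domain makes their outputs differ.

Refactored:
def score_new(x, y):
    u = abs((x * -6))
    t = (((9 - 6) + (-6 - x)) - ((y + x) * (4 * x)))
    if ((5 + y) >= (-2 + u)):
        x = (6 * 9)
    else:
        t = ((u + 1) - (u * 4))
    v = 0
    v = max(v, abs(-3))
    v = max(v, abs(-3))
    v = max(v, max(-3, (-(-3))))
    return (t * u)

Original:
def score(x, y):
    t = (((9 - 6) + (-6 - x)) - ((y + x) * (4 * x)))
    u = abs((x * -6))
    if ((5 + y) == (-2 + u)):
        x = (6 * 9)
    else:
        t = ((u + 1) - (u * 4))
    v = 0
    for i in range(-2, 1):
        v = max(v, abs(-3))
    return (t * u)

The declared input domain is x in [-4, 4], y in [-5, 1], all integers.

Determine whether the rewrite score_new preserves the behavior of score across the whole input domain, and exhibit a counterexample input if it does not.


These are not equivalent — on x=-1, y=0 the outputs split (-102 vs -36).
score: t = -6; u = 6; ((5 + y) == (-2 + u)) -> false; t = -17; v = 0; [i=-2]; v = 3; [i=-1]; v = 3; [i=0]; v = 3; return -102
score_new: u = 6; t = -6; ((5 + y) >= (-2 + u)) -> true; x = 54; v = 0; v = 3; v = 3; v = 3; return -36
verdict: not equivalent; witness: x=-1, y=0


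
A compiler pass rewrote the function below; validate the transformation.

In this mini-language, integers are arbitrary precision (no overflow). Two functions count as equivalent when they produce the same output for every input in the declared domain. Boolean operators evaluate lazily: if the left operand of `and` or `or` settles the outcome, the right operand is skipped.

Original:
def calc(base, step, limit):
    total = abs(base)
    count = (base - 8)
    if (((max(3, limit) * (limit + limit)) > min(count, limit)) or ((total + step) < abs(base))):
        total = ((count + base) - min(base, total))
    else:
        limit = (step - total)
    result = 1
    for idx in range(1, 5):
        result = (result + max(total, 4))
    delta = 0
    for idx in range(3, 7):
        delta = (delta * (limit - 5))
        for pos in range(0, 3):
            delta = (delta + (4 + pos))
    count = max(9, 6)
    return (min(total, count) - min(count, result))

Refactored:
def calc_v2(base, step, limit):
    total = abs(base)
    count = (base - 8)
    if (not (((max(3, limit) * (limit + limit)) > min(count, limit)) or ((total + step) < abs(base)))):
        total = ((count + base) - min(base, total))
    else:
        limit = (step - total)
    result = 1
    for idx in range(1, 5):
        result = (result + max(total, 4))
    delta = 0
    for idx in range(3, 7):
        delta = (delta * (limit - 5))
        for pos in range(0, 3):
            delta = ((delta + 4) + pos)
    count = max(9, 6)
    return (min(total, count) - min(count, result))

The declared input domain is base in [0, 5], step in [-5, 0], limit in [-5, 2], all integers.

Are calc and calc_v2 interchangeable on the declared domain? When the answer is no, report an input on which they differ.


At base=0, step=-5, limit=-5: calc gives -17, calc_v2 gives -9.
verdict: not equivalent; witness: base=0, step=-5, limit=-5


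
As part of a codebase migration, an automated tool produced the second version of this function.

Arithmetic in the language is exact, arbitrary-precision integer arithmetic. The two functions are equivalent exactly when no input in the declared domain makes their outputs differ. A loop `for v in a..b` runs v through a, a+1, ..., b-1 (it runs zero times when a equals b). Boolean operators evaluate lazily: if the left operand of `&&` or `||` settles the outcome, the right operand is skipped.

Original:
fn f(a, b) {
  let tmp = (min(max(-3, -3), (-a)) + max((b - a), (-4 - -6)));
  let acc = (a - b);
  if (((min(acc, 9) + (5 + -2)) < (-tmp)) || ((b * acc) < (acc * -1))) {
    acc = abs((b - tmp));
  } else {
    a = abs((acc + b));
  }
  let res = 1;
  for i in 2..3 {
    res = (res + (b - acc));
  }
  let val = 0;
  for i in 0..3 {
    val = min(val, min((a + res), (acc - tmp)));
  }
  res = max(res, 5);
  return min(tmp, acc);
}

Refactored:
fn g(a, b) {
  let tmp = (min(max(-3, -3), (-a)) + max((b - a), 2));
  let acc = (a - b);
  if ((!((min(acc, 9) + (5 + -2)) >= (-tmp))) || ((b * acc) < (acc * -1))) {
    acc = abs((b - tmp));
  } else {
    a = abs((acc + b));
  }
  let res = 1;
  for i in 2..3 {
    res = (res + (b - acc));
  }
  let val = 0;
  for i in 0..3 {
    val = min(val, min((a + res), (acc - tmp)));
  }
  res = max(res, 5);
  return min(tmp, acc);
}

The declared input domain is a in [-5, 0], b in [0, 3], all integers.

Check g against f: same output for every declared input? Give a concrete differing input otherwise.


Comparing the listings, the differences include: constant usage differs, comparison usage differs, arithmetic usage differs, boolean connective usage differs.
Tracing a=-3, b=2: f: tmp := 2 | acc := -5 | (((min(acc, 9) + (5 + -2)) < (-tmp)) || ((b * acc) < (acc * -1))): true | acc := 0 | res := 1 | iter i=2: | res := 3 | val := 0 | iter i=0: | val := -2 | iter i=1: | val := -2 | iter i=2: | val := -2 | res := 5 | result 0 | g: tmp := 2 | acc := -5 | ((!((min(acc, 9) + (5 + -2)) >= (-tmp))) || ((b * acc) < (acc * -1))): true | acc := 0 | res := 1 | iter i=2: | res := 3 | val := 0 | iter i=0: | val := -2 | iter i=1: | val := -2 | iter i=2: | val := -2 | res := 5 | result 0 — matching result 0.
Checked all 24 inputs in the declared domain: the outputs agree on every one.
verdict: equivalent


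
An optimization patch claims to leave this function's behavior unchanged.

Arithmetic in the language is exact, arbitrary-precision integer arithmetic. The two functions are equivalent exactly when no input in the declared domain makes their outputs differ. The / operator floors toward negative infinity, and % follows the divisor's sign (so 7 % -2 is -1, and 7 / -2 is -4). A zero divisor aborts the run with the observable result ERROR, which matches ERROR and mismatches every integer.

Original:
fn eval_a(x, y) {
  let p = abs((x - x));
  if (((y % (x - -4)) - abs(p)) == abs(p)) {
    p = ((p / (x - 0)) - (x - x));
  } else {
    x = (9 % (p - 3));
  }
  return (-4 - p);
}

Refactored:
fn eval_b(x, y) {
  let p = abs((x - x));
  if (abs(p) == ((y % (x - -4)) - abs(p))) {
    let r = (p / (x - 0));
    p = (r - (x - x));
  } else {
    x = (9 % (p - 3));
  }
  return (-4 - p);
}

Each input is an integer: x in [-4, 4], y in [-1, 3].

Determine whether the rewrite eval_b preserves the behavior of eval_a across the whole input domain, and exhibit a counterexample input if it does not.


The two versions differ — the changes include local variable names differ, statement counts differ.
One worked example (x=0, y=3) — eval_a: p = 0; (((y % (x - -4)) - abs(p)) == abs(p)) -> false; x = 0; return -4; eval_b: p = 0; (abs(p) == ((y % (x - -4)) - abs(p))) -> false; x = 0; return -4; agreement on -4.
Checked all 45 inputs in the declared domain: the outputs agree on every one.
verdict: equivalent


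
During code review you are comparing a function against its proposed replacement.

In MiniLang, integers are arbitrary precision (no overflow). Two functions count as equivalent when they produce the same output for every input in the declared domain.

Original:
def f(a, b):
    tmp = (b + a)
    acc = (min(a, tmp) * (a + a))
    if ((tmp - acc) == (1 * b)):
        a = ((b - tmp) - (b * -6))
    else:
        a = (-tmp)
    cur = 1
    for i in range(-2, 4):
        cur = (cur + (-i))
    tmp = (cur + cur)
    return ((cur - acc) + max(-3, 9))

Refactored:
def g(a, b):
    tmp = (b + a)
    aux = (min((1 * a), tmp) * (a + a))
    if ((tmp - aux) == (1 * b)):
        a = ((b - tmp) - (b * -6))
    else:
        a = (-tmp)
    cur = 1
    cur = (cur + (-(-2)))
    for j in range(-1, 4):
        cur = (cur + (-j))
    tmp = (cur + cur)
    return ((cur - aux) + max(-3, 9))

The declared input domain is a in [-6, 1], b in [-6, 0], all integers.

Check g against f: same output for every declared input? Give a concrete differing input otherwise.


Reading the diff, among the changes: constant usage differs, plus statement counts differ, plus local variable names differ, plus arithmetic usage differs, plus loop structure differs.
Spot check at a=-1, b=-5 — f: tmp becomes -6; next acc becomes 12; next ((tmp - acc) == (1 * b)) evaluates to false; next a becomes 6; next cur becomes 1; next at i=-2:; next cur becomes 3; next at i=-1:; next cur becomes 4; next at i=0:; next cur becomes 4; next at i=1:; next cur becomes 3; next at i=2:; next cur becomes 1; next at i=3:; next cur becomes -2; next tmp becomes -4; next final value -5. g: tmp becomes -6; next aux becomes 12; next ((tmp - aux) == (1 * b)) evaluates to false; next a becomes 6; next cur becomes 1; next cur becomes 3; next at j=-1:; next cur becomes 4; next at j=0:; next cur becomes 4; next at j=1:; next cur becomes 3; next at j=2:; next cur becomes 1; next at j=3:; next cur becomes -2; next tmp becomes -4; next final value -5. Both give -5.
Sweeping the whole domain (56 inputs) finds no disagreement.
verdict: equivalent


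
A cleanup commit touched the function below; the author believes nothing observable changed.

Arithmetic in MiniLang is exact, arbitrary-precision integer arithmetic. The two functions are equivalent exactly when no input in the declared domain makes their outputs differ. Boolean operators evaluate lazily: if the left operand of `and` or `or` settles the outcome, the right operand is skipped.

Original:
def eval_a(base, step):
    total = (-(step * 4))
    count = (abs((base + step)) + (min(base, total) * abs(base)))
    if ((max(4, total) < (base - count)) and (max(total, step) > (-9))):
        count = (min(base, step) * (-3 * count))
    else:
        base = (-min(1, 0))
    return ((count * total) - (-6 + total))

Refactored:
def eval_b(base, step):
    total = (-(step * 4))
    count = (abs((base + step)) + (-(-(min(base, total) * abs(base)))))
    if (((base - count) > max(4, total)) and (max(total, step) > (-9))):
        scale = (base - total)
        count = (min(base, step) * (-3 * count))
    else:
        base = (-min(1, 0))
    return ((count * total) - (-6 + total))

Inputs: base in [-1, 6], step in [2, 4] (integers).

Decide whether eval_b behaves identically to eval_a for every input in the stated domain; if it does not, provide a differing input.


Equivalent — the differences include statement counts differ; comparison usage differs; local variable names differ; arithmetic usage differs, yet no declared input distinguishes the two.
Tracing base=5, step=4: eval_a: total = -16; count = -71; ((max(4, total) < (base - count)) and (max(total, step) > (-9))) -> true; count = 852; return -13610 | eval_b: total = -16; count = -71; (((base - count) > max(4, total)) and (max(total, step) > (-9))) -> true; scale = 21; count = 852; return -13610 — matching result -13610.
Sweeping the whole domain (24 inputs) finds no disagreement.
verdict: equivalent


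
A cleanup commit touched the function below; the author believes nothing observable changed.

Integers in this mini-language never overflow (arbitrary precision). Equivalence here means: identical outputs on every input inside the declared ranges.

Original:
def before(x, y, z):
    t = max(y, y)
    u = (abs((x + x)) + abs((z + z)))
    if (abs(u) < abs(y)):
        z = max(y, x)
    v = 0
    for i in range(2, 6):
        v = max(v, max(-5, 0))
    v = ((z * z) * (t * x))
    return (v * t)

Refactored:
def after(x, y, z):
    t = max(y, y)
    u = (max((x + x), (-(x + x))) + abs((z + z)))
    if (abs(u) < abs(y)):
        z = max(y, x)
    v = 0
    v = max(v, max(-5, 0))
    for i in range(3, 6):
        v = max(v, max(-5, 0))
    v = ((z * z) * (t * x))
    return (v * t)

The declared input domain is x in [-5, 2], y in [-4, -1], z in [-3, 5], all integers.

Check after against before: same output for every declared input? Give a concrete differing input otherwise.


This is a faithful refactor — constant usage differs, and statement counts differ, and min/max/abs usage differs, and arithmetic usage differs, and loop structure differs, but the computed results match everywhere.
Tracing x=-1, y=-4, z=-2: before: t becomes -4; next u becomes 6; next (abs(u) < abs(y)) evaluates to false; next v becomes 0; next at i=2:; next v becomes 0; next at i=3:; next v becomes 0; next at i=4:; next v becomes 0; next at i=5:; next v becomes 0; next v becomes 16; next final value -64 | after: t becomes -4; next u becomes 6; next (abs(u) < abs(y)) evaluates to false; next v becomes 0; next v becomes 0; next at i=3:; next v becomes 0; next at i=4:; next v becomes 0; next at i=5:; next v becomes 0; next v becomes 16; next final value -64 — matching result -64.
Across all 288 domain points the two functions coincide.
verdict: equivalent


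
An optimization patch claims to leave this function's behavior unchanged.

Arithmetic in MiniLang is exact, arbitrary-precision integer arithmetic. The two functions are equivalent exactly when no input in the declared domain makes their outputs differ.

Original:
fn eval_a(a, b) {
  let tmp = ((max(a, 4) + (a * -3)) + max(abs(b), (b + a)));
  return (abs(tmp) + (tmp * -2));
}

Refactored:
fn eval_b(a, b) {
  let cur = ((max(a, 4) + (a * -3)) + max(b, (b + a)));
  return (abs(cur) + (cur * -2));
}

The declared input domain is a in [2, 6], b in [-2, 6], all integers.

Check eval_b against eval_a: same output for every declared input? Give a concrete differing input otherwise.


Not equivalent: a=2, b=-2 separates them (0 vs 6).
eval_a: tmp = 0; return 0
eval_b: cur = -2; return 6
verdict: not equivalent; witness: a=2, b=-2


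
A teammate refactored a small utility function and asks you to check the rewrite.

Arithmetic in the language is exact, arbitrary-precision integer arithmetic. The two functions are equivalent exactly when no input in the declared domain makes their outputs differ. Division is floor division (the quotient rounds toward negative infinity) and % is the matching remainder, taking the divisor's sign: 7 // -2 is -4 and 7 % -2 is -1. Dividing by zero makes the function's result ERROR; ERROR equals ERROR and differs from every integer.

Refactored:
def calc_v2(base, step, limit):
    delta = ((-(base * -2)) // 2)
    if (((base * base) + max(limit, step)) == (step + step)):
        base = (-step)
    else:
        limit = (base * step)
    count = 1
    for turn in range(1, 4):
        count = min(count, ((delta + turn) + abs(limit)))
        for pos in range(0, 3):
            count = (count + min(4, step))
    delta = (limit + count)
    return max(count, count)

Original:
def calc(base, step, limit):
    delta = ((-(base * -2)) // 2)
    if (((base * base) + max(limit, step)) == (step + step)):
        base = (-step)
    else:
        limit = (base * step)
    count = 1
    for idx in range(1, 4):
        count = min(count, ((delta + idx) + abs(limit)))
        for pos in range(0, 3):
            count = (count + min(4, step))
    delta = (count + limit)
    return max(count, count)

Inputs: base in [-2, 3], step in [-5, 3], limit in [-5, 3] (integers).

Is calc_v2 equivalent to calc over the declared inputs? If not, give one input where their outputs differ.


This is a faithful refactor — local variable names differ, but the computed results match everywhere.
Tracing base=1, step=-2, limit=-1: calc: delta becomes 1; next (((base * base) + max(limit, step)) == (step + step)) evaluates to false; next limit becomes -2; next count becomes 1; next at idx=1:; next count becomes 1; next at pos=0:; next count becomes -1; next at pos=1:; next count becomes -3; next at pos=2:; next count becomes -5; next at idx=2:; next count becomes -5; next at pos=0:; next count becomes -7; next at pos=1:; next count becomes -9; next at pos=2:; next count becomes -11; next at idx=3:; next count becomes -11; next at pos=0:; next count becomes -13; next at pos=1:; next count becomes -15; next at pos=2:; next count becomes -17; next delta becomes -19; next final value -17 | calc_v2: delta becomes 1; next (((base * base) + max(limit, step)) == (step + step)) evaluates to false; next limit becomes -2; next count becomes 1; next at turn=1:; next count becomes 1; next at pos=0:; next count becomes -1; next at pos=1:; next count becomes -3; next at pos=2:; next count becomes -5; next at turn=2:; next count becomes -5; next at pos=0:; next count becomes -7; next at pos=1:; next count becomes -9; next at pos=2:; next count becomes -11; next at turn=3:; next count becomes -11; next at pos=0:; next count becomes -13; next at pos=1:; next count becomes -15; next at pos=2:; next count becomes -17; next delta becomes -19; next final value -17 — matching result -17.
Across all 486 domain points the two functions coincide.
verdict: equivalent


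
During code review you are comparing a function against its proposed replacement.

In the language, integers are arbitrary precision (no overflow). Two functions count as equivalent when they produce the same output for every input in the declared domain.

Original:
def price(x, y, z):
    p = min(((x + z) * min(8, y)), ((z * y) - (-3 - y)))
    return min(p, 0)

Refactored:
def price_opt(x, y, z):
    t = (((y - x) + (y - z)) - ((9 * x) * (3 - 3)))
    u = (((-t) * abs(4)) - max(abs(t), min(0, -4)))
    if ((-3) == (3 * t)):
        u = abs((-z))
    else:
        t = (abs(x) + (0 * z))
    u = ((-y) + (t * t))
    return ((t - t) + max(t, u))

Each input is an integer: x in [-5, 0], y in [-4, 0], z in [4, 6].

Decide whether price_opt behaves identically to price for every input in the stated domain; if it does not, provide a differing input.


Input x=-5, y=-4, z=4: -17 from price versus 29 from price_opt.
verdict: not equivalent; witness: x=-5, y=-4, z=4


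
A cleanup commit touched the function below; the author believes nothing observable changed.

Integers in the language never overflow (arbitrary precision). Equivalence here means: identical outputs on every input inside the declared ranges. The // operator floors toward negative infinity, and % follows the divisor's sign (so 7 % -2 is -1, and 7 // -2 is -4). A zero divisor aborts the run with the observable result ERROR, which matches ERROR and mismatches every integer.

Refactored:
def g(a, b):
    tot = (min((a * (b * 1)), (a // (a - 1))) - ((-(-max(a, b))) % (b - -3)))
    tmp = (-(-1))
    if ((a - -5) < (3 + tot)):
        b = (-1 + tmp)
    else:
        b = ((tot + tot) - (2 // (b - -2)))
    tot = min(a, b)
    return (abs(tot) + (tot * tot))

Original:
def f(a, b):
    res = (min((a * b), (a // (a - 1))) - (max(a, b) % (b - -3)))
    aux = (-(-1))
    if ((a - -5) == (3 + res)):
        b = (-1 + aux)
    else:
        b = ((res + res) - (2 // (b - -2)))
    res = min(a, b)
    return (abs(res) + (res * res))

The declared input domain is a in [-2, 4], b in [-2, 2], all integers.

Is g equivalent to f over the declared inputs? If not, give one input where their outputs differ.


Evaluate both at a=-2, b=-2.
f: res := 0 | aux := 1 | ((a - -5) == (3 + res)): true | b := 0 | res := -2 | result 6
g: tot := 0 | tmp := 1 | ((a - -5) < (3 + tot)): false | divide-by-zero, output ERROR
6 against ERROR: the behavior changed.
verdict: not equivalent; witness: a=-2, b=-2


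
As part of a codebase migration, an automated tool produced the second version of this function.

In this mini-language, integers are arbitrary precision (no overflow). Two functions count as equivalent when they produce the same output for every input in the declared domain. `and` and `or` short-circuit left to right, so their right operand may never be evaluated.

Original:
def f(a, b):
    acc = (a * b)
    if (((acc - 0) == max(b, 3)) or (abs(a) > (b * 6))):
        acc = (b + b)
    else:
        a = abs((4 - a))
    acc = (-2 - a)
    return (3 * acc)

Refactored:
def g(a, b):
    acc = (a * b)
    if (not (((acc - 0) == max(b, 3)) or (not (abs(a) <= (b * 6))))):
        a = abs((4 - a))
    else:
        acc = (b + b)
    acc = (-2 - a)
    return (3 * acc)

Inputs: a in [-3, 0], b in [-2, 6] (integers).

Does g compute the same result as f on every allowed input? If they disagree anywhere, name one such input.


Behavior is preserved: although comparison usage differs, plus boolean connective usage differs, the outputs never diverge.
One worked example (a=0, b=-2) — f: acc := 0 | (((acc - 0) == max(b, 3)) or (abs(a) > (b * 6))): true | acc := -4 | acc := -2 | result -6; g: acc := 0 | (not (((acc - 0) == max(b, 3)) or (not (abs(a) <= (b * 6))))): false | acc := -4 | acc := -2 | result -6; agreement on -6.
Every one of the 36 inputs gives matching results.
verdict: equivalent


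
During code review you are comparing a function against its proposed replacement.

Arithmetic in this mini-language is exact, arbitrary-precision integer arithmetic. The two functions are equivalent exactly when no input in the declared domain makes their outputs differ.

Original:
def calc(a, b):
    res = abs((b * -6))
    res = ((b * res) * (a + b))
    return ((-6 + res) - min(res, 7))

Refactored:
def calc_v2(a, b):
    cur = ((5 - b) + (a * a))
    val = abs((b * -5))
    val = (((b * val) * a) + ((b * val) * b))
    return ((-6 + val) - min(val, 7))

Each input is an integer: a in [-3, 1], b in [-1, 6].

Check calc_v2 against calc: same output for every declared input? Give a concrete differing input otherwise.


Consider the input a=-3, b=-1.
calc: res becomes 6; next res becomes 24; next final value 11
calc_v2: cur becomes 15; next val becomes 5; next val becomes 20; next final value 7
11 against 7: the behavior changed.
verdict: not equivalent; witness: a=-3, b=-1


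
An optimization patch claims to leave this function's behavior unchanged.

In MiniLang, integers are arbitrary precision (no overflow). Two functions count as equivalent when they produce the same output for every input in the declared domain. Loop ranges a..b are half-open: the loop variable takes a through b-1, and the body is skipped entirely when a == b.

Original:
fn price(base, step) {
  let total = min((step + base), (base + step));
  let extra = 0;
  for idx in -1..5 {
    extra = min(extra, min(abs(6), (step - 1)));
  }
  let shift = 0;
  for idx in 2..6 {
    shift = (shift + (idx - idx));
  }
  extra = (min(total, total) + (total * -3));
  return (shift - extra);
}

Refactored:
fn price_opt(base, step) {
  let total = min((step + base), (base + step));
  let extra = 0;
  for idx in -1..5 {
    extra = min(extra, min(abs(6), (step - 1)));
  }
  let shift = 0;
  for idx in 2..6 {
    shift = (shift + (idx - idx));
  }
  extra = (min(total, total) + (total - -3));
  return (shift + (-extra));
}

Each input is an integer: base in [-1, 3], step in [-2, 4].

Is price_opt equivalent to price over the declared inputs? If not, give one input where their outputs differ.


Not equivalent: base=-1, step=-2 separates them (-6 vs 3).
price: total = -3; extra = 0; [idx=-1]; extra = -3; [idx=0]; extra = -3; [idx=1]; extra = -3; [idx=2]; extra = -3; [idx=3]; extra = -3; [idx=4]; extra = -3; shift = 0; [idx=2]; shift = 0; [idx=3]; shift = 0; [idx=4]; shift = 0; [idx=5]; shift = 0; extra = 6; return -6
price_opt: total = -3; extra = 0; [idx=-1]; extra = -3; [idx=0]; extra = -3; [idx=1]; extra = -3; [idx=2]; extra = -3; [idx=3]; extra = -3; [idx=4]; extra = -3; shift = 0; [idx=2]; shift = 0; [idx=3]; shift = 0; [idx=4]; shift = 0; [idx=5]; shift = 0; extra = -3; return 3
verdict: not equivalent; witness: base=-1, step=-2


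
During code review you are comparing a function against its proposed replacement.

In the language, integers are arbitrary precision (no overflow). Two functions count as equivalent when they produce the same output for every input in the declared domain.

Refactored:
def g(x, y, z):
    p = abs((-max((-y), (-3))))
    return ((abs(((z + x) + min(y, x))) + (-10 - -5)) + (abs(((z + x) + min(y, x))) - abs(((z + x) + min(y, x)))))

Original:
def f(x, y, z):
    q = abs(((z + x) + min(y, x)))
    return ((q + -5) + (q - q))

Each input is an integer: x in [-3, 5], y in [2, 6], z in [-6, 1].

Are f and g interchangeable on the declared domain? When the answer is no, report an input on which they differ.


The two are interchangeable: local variable names differ, min/max/abs usage differs, constant usage differs, arithmetic usage differs, and every declared input agrees.
Spot check at x=5, y=5, z=1 — f: q becomes 11; next final value 6. g: p becomes 3; next final value 6. Both give 6.
Every one of the 360 inputs gives matching results.
verdict: equivalent


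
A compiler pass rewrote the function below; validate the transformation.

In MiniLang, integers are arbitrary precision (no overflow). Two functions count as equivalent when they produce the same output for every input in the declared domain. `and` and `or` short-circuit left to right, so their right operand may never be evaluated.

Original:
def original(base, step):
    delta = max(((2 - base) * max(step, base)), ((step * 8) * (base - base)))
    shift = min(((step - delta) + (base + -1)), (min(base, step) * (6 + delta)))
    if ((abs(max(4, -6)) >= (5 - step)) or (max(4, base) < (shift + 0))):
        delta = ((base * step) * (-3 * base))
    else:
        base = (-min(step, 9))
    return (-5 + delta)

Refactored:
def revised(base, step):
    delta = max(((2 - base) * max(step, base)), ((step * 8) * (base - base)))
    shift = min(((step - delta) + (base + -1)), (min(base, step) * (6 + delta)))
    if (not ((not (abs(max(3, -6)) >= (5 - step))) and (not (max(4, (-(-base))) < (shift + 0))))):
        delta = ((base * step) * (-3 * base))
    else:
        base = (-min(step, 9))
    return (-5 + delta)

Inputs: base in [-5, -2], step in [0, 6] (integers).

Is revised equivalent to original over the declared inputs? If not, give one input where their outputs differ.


There is a counterexample at base=-5, step=1: -80 on one side, 2 on the other.
original: delta = 7; shift = -65; ((abs(max(4, -6)) >= (5 - step)) or (max(4, base) < (shift + 0))) -> true; delta = -75; return -80
revised: delta = 7; shift = -65; (not ((not (abs(max(3, -6)) >= (5 - step))) and (not (max(4, (-(-base))) < (shift + 0))))) -> false; base = -1; return 2
verdict: not equivalent; witness: base=-5, step=1


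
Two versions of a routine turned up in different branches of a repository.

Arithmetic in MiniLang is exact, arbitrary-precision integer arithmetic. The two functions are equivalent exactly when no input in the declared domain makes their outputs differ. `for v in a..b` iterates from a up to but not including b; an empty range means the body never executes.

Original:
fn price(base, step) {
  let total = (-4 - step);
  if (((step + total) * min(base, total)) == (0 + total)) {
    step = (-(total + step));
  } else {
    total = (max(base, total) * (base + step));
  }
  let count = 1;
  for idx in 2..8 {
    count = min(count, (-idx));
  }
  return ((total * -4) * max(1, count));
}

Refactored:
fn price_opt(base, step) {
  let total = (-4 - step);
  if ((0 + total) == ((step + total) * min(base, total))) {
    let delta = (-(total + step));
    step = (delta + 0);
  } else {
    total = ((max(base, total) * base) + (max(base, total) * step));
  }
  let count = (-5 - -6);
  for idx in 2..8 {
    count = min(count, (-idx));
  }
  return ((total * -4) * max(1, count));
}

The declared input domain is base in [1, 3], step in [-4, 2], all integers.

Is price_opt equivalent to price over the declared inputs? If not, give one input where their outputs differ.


Comparing the listings, the differences include: local variable names differ, plus statement counts differ, plus constant usage differs, plus min/max/abs usage differs, plus arithmetic usage differs.
Spot check at base=2, step=-3 — price: total becomes -1; next (((step + total) * min(base, total)) == (0 + total)) evaluates to false; next total becomes -2; next count becomes 1; next at idx=2:; next count becomes -2; next at idx=3:; next count becomes -3; next at idx=4:; next count becomes -4; next at idx=5:; next count becomes -5; next at idx=6:; next count becomes -6; next at idx=7:; next count becomes -7; next final value 8. price_opt: total becomes -1; next ((0 + total) == ((step + total) * min(base, total))) evaluates to false; next total becomes -2; next count becomes 1; next at idx=2:; next count becomes -2; next at idx=3:; next count becomes -3; next at idx=4:; next count becomes -4; next at idx=5:; next count becomes -5; next at idx=6:; next count becomes -6; next at idx=7:; next count becomes -7; next final value 8. Both give 8.
Across all 21 domain points the two functions coincide.
verdict: equivalent


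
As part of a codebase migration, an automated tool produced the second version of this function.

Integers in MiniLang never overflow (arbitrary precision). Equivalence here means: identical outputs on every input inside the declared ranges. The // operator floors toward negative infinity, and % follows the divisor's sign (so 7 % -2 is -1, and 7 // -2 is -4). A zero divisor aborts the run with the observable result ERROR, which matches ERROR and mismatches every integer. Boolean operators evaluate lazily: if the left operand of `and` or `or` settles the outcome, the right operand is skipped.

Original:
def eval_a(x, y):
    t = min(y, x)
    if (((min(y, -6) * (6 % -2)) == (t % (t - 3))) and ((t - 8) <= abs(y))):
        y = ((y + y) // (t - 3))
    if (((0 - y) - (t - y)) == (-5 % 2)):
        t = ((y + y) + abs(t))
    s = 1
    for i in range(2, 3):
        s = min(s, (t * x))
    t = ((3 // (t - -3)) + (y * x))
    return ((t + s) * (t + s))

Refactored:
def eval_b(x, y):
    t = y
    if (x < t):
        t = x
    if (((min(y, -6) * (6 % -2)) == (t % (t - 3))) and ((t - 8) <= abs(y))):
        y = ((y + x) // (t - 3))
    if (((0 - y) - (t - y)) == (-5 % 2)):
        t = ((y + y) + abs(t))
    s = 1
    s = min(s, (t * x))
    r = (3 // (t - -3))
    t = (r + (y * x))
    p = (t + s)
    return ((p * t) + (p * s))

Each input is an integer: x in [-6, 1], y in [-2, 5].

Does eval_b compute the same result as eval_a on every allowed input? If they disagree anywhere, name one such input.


On input x=1, y=0, eval_a returns 1 while eval_b returns 0.
verdict: not equivalent; witness: x=1, y=0


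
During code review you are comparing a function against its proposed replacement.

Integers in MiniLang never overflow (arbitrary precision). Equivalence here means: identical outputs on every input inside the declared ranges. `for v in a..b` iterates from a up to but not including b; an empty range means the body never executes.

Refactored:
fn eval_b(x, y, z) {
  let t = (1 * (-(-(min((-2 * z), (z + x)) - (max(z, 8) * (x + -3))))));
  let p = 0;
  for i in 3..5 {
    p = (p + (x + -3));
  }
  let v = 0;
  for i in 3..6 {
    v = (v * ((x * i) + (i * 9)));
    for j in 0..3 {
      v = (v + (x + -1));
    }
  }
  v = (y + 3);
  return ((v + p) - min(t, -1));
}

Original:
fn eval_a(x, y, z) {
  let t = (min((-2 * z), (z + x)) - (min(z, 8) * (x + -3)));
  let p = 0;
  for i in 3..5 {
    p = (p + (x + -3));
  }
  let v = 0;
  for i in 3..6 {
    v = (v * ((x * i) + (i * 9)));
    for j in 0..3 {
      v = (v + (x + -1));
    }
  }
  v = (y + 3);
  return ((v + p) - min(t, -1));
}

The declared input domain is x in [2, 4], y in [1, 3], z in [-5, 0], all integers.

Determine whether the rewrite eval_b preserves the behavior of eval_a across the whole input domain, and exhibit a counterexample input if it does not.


Take x=2, y=1, z=-5.
eval_a: t := -8 | p := 0 | iter i=3: | p := -1 | iter i=4: | p := -2 | v := 0 | iter i=3: | v := 0 | iter j=0: | v := 1 | iter j=1: | v := 2 | iter j=2: | v := 3 | iter i=4: | v := 132 | iter j=0: | v := 133 | iter j=1: | v := 134 | iter j=2: | v := 135 | iter i=5: | v := 7425 | iter j=0: | v := 7426 | iter j=1: | v := 7427 | iter j=2: | v := 7428 | v := 4 | result 10
eval_b: t := 5 | p := 0 | iter i=3: | p := -1 | iter i=4: | p := -2 | v := 0 | iter i=3: | v := 0 | iter j=0: | v := 1 | iter j=1: | v := 2 | iter j=2: | v := 3 | iter i=4: | v := 132 | iter j=0: | v := 133 | iter j=1: | v := 134 | iter j=2: | v := 135 | iter i=5: | v := 7425 | iter j=0: | v := 7426 | iter j=1: | v := 7427 | iter j=2: | v := 7428 | v := 4 | result 3
10 != 3, so the rewrite changes behavior.
verdict: not equivalent; witness: x=2, y=1, z=-5


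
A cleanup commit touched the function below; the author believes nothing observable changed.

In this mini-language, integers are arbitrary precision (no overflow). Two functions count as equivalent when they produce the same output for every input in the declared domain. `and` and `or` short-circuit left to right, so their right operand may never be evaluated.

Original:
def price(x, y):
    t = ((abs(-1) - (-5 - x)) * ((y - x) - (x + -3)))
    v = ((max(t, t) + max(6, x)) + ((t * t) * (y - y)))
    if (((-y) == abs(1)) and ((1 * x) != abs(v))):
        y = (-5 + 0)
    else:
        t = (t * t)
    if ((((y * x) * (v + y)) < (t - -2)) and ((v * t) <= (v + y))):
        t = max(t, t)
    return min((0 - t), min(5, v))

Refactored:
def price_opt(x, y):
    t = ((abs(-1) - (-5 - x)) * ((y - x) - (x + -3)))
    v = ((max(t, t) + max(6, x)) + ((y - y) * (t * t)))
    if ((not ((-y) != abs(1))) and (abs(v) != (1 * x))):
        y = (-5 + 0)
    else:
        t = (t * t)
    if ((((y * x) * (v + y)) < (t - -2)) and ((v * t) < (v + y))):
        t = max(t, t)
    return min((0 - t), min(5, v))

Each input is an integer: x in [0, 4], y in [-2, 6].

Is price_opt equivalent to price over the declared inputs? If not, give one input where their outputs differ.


The suspicious edit (`((v * t) <= (v + y))` became `((v * t) < (v + y))`) never changes the result for any input inside the declared domain.
Tracing x=2, y=-1: price: t=-16, then v=-10, then (((-y) == abs(1)) and ((1 * x) != abs(v))) is true, then y=-5, then ((((y * x) * (v + y)) < (t - -2)) and ((v * t) <= (v + y))) is false, then returns -10 | price_opt: t=-16, then v=-10, then ((not ((-y) != abs(1))) and (abs(v) != (1 * x))) is true, then y=-5, then ((((y * x) * (v + y)) < (t - -2)) and ((v * t) < (v + y))) is false, then returns -10 — matching result -10.
Checked all 45 inputs in the declared domain: the outputs agree on every one.
verdict: equivalent


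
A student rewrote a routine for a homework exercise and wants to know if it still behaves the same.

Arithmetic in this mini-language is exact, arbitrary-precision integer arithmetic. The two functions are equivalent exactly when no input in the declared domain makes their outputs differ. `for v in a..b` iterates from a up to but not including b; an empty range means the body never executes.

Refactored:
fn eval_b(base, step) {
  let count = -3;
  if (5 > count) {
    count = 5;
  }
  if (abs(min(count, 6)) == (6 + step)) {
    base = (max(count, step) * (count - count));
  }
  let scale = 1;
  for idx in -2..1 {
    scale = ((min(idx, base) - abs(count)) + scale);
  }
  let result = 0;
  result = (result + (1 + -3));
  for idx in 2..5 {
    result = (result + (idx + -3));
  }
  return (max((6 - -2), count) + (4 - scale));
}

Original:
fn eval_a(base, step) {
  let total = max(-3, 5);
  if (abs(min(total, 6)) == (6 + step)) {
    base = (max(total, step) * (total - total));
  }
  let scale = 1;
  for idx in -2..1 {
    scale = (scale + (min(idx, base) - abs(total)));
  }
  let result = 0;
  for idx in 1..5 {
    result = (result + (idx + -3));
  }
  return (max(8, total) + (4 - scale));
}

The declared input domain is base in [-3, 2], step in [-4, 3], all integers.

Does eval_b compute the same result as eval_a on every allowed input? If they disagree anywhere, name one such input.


This is a faithful refactor — constant usage differs; also local variable names differ; also statement counts differ; also min/max/abs usage differs; also branching structure differs; also comparison usage differs; also loop structure differs; also arithmetic usage differs, but the computed results match everywhere.
As a probe, take base=2, step=-4: eval_a runs total = 5; (abs(min(total, 6)) == (6 + step)) -> false; scale = 1; [idx=-2]; scale = -6; [idx=-1]; scale = -12; [idx=0]; scale = -17; result = 0; [idx=1]; result = -2; [idx=2]; result = -3; [idx=3]; result = -3; [idx=4]; result = -2; return 29; eval_b runs count = -3; (5 > count) -> true; count = 5; (abs(min(count, 6)) == (6 + step)) -> false; scale = 1; [idx=-2]; scale = -6; [idx=-1]; scale = -12; [idx=0]; scale = -17; result = 0; result = -2; [idx=2]; result = -3; [idx=3]; result = -3; [idx=4]; result = -2; return 29; both end at 29.
Sweeping the whole domain (48 inputs) finds no disagreement.
verdict: equivalent


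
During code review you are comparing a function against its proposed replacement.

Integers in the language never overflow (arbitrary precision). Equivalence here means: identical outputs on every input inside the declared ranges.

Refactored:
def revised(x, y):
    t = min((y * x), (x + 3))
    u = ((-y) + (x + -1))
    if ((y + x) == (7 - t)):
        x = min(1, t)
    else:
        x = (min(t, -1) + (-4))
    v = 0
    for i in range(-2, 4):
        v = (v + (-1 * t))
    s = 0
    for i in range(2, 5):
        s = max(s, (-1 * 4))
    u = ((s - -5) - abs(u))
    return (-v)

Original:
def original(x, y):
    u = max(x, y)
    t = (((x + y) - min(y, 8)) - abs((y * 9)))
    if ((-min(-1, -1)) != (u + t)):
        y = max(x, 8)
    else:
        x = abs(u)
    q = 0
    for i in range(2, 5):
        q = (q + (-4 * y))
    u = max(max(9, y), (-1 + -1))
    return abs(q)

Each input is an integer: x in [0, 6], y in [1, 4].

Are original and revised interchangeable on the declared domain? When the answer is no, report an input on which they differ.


At x=0, y=1: original gives 96, revised gives 0.
verdict: not equivalent; witness: x=0, y=1


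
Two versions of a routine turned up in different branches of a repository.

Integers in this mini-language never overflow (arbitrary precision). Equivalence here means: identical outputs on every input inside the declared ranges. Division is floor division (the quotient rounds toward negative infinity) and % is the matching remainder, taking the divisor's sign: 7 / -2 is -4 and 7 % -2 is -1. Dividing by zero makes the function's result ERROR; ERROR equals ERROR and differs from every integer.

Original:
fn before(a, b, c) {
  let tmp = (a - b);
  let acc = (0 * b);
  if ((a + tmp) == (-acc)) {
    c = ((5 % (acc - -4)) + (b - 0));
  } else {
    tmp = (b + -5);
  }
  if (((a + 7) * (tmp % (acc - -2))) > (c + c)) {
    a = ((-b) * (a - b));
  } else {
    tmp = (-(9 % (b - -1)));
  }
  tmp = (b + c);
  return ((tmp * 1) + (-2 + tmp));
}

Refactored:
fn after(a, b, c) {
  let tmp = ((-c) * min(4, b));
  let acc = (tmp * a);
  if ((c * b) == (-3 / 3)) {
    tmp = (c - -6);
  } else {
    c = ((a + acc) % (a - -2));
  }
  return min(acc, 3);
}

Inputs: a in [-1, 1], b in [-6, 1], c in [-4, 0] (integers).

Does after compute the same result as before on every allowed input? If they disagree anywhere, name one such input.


The rewrite breaks on a=-1, b=-6, c=-4, where the results are -22 and 3.
before: tmp=5, then acc=0, then ((a + tmp) == (-acc)) is false, then tmp=-11, then (((a + 7) * (tmp % (acc - -2))) > (c + c)) is true, then a=30, then tmp=-10, then returns -22
after: tmp=-24, then acc=24, then ((c * b) == (-3 / 3)) is false, then c=0, then returns 3
verdict: not equivalent; witness: a=-1, b=-6, c=-4
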